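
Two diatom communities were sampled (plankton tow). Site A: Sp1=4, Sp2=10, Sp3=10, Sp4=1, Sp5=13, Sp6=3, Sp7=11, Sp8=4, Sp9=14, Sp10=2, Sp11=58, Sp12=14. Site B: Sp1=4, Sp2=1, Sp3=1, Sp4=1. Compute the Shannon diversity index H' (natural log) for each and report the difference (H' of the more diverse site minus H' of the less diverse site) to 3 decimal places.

Site A: N=144, proportions 0.02778, 0.06944, 0.06944, 0.00694, 0.09028, 0.02083, 0.07639, 0.02778, 0.09722, 0.01389, 0.40278, 0.09722, giving H' = 1.97714 (working shown to 5 dp, full precision carried).
Site B: N=7, proportions 0.57143, 0.14286, 0.14286, 0.14286, giving H' = 1.15374.
Difference = |1.97714 − 1.15374| = 0.82340, i.e. 0.823 to 3 decimal places.

0.823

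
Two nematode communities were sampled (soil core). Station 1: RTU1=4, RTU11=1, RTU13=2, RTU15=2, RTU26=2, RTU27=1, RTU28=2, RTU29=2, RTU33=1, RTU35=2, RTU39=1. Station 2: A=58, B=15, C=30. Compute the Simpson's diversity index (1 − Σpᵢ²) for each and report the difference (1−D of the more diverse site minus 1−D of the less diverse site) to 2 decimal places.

0.31

Station 1: N=20, proportions 0.2, 0.05, 0.1, 0.1, 0.1, 0.05, 0.1, 0.1, 0.05, 0.1, 0.05, giving 1−D = 0.8900 (working shown to 4 dp, full precision carried).
Station 2: N=103, proportions 0.5631, 0.1456, 0.2913, giving 1−D = 0.5769.
Difference = |0.8900 − 0.5769| = 0.3131, i.e. 0.31 to 2 decimal places.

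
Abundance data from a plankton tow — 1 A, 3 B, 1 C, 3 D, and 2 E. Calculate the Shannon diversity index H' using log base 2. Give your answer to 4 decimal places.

Total N = 1+3+1+3+2 = 10, so the proportions are 0.1, 0.3, 0.1, 0.3, 0.2 (working shown to 6 dp, full precision carried).
Each pᵢ log₂ pᵢ term: 0.1×(-3.321928)=-0.332193, 0.3×(-1.736966)=-0.521090, 0.1×(-3.321928)=-0.332193, 0.3×(-1.736966)=-0.521090, 0.2×(-2.321928)=-0.464386.
Sum = -2.170951, so H' = 2.1710.

2.1710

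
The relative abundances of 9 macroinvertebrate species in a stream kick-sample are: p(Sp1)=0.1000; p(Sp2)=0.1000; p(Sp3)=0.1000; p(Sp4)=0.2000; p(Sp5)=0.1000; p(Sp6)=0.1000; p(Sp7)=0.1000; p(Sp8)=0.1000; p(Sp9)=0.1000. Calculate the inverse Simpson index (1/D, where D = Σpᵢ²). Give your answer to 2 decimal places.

8.33

D = 0.1² + 0.1² + 0.1² + 0.2² + 0.1² + 0.1² + 0.1² + 0.1² + 0.1² = 0.010000 + 0.010000 + 0.010000 + 0.040000 + 0.010000 + 0.010000 + 0.010000 + 0.010000 + 0.010000 = 0.120000 (working shown to 6 dp, full precision carried).
So 1/D = 8.3333, i.e. 8.33 to 2 decimal places.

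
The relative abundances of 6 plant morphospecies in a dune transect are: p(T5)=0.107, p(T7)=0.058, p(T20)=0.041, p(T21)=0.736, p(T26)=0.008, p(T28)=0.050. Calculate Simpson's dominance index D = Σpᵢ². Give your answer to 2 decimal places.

D = 0.107² + 0.058² + 0.041² + 0.736² + 0.008² + 0.05² = 0.0114 + 0.0034 + 0.0017 + 0.5417 + 0.0001 + 0.0025 = 0.5608 (working shown to 4 dp, full precision carried).
To 2 decimal places, D = 0.56.

0.56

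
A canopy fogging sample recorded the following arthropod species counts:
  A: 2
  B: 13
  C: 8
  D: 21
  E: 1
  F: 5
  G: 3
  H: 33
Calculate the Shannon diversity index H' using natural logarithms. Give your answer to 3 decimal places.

Total N = 2+13+8+21+1+5+3+33 = 86, so the proportions are 0.02326, 0.15116, 0.09302, 0.24419, 0.01163, 0.05814, 0.03488, 0.38372 (working shown to 5 dp, full precision carried).
Each pᵢ ln pᵢ term: 0.02326×(-3.76120)=-0.08747, 0.15116×(-1.88940)=-0.28561, 0.09302×(-2.37491)=-0.22092, 0.24419×(-1.40982)=-0.34426, 0.01163×(-4.45435)=-0.05179, 0.05814×(-2.84491)=-0.16540, 0.03488×(-3.35574)=-0.11706, 0.38372×(-0.95784)=-0.36754.
Sum = -1.64006, so H' = 1.640.

1.640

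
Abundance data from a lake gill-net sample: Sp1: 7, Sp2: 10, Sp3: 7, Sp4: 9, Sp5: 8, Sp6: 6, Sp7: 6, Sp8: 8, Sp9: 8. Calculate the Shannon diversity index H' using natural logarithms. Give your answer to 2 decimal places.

2.18

Total N = 7+10+7+9+8+6+6+8+8 = 69, so the proportions are 0.1014, 0.1449, 0.1014, 0.1304, 0.1159, 0.087, 0.087, 0.1159, 0.1159 (working shown to 4 dp, full precision carried).
Each pᵢ ln pᵢ term: 0.1014×(-2.2882)=-0.2321, 0.1449×(-1.9315)=-0.2799, 0.1014×(-2.2882)=-0.2321, 0.1304×(-2.0369)=-0.2657, 0.1159×(-2.1547)=-0.2498, 0.087×(-2.4423)=-0.2124, 0.087×(-2.4423)=-0.2124, 0.1159×(-2.1547)=-0.2498, 0.1159×(-2.1547)=-0.2498.
Sum = -2.1841, so H' = 2.18.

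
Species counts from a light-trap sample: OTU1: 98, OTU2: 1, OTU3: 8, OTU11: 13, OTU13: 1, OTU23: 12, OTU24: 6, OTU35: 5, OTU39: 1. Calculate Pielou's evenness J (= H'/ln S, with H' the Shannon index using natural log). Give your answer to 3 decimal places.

0.545

Total N = 98+1+8+13+1+12+6+5+1 = 145, so the proportions are 0.67586, 0.0069, 0.05517, 0.08966, 0.0069, 0.08276, 0.04138, 0.03448, 0.0069 (working shown to 5 dp, full precision carried).
H' = −Σ pᵢ ln pᵢ = −((-0.26478) + (-0.03432) + (-0.15985) + (-0.21623) + (-0.03432) + (-0.20622) + (-0.13179) + (-0.11611) + (-0.03432)) = 1.19795.
With S = 9 species, ln S = 2.19722, so J = 1.19795/2.19722 = 0.54521, i.e. 0.545 to 3 decimal places.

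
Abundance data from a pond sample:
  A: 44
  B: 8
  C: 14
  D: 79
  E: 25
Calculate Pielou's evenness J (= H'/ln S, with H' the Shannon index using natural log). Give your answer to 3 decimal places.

0.831

Total N = 44+8+14+79+25 = 170, so the proportions are 0.25882, 0.04706, 0.08235, 0.46471, 0.14706 (working shown to 5 dp, full precision carried).
H' = −Σ pᵢ ln pᵢ = −((-0.34983) + (-0.14383) + (-0.20561) + (-0.35613) + (-0.28190)) = 1.33730.
With S = 5 species, ln S = 1.60944, so J = 1.33730/1.60944 = 0.83091, i.e. 0.831 to 3 decimal places.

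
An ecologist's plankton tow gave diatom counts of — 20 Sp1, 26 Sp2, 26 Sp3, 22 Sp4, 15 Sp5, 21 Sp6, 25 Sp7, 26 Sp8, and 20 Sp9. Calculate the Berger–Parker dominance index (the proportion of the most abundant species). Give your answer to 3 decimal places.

0.129

Total N = 20+26+26+22+15+21+25+26+20 = 201, so the proportions are 0.0995, 0.12935, 0.12935, 0.10945, 0.07463, 0.10448, 0.12438, 0.12935, 0.0995 (working shown to 5 dp, full precision carried).
The largest proportion is 0.12935, i.e. d = 0.129 to 3 decimal places.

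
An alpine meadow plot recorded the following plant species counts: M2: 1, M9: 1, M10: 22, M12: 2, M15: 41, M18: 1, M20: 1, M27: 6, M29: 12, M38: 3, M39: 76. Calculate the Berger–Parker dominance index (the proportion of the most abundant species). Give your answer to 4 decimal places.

Total N = 1+1+22+2+41+1+1+6+12+3+76 = 166, so the proportions are 0.006024, 0.006024, 0.13253, 0.012048, 0.246988, 0.006024, 0.006024, 0.036145, 0.072289, 0.018072, 0.457831 (working shown to 6 dp, full precision carried).
The largest proportion is 0.457831, i.e. d = 0.4578 to 4 decimal places.

0.4578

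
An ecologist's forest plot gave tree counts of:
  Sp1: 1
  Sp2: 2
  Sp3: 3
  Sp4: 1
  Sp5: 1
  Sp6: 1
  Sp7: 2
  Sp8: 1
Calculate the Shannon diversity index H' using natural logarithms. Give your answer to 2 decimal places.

1.98

Total N = 1+2+3+1+1+1+2+1 = 12, so the proportions are 0.0833, 0.1667, 0.25, 0.0833, 0.0833, 0.0833, 0.1667, 0.0833 (working shown to 4 dp, full precision carried).
Each pᵢ ln pᵢ term: 0.0833×(-2.4849)=-0.2071, 0.1667×(-1.7918)=-0.2986, 0.25×(-1.3863)=-0.3466, 0.0833×(-2.4849)=-0.2071, 0.0833×(-2.4849)=-0.2071, 0.0833×(-2.4849)=-0.2071, 0.1667×(-1.7918)=-0.2986, 0.0833×(-2.4849)=-0.2071.
Sum = -1.9792, so H' = 1.98.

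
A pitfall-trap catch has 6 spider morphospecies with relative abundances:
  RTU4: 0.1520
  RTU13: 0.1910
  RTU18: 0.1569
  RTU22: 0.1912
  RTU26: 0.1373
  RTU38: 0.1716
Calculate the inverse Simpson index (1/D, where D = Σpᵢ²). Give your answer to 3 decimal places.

5.915

D = 0.152² + 0.191² + 0.1569² + 0.1912² + 0.1373² + 0.1716² = 0.0231040 + 0.0364810 + 0.0246176 + 0.0365574 + 0.0188513 + 0.0294466 = 0.1690579 (working shown to 7 dp, full precision carried).
So 1/D = 5.91513, i.e. 5.915 to 3 decimal places.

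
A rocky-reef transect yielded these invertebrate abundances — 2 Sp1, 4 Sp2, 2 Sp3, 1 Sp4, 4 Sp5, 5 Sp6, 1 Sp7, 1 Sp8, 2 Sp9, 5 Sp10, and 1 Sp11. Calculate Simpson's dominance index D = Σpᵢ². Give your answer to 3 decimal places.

0.125

Total N = 2+4+2+1+4+5+1+1+2+5+1 = 28, so the proportions are 0.07143, 0.14286, 0.07143, 0.03571, 0.14286, 0.17857, 0.03571, 0.03571, 0.07143, 0.17857, 0.03571 (working shown to 5 dp, full precision carried).
D = 0.07143² + 0.14286² + 0.07143² + 0.03571² + 0.14286² + 0.17857² + 0.03571² + 0.03571² + 0.07143² + 0.17857² + 0.03571² = 0.00510 + 0.02041 + 0.00510 + 0.00128 + 0.02041 + 0.03189 + 0.00128 + 0.00128 + 0.00510 + 0.03189 + 0.00128 = 0.12500.
To 3 decimal places, D = 0.125.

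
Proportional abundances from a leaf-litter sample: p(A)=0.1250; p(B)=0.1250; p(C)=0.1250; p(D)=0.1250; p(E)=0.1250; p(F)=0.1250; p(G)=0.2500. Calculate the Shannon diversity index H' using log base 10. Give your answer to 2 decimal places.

Each pᵢ log₁₀ pᵢ term (working shown to 4 dp, full precision carried): 0.125×(-0.9031)=-0.1129, 0.125×(-0.9031)=-0.1129, 0.125×(-0.9031)=-0.1129, 0.125×(-0.9031)=-0.1129, 0.125×(-0.9031)=-0.1129, 0.125×(-0.9031)=-0.1129, 0.25×(-0.6021)=-0.1505.
Sum = -0.8278, so H' = 0.83.

0.83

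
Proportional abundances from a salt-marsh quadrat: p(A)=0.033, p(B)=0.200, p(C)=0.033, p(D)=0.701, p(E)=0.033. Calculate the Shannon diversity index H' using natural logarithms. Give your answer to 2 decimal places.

0.91

Each pᵢ ln pᵢ term (working shown to 4 dp, full precision carried): 0.033×(-3.4112)=-0.1126, 0.2×(-1.6094)=-0.3219, 0.033×(-3.4112)=-0.1126, 0.701×(-0.3552)=-0.2490, 0.033×(-3.4112)=-0.1126.
Sum = -0.9086, so H' = 0.91.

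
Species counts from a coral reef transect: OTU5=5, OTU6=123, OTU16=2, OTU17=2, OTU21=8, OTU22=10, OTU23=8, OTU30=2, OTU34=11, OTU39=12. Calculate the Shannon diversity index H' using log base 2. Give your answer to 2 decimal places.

1.87

Total N = 5+123+2+2+8+10+8+2+11+12 = 183, so the proportions are 0.0273, 0.6721, 0.0109, 0.0109, 0.0437, 0.0546, 0.0437, 0.0109, 0.0601, 0.0656 (working shown to 4 dp, full precision carried).
Each pᵢ log₂ pᵢ term: 0.0273×(-5.1938)=-0.1419, 0.6721×(-0.5732)=-0.3853, 0.0109×(-6.5157)=-0.0712, 0.0109×(-6.5157)=-0.0712, 0.0437×(-4.5157)=-0.1974, 0.0546×(-4.1938)=-0.2292, 0.0437×(-4.5157)=-0.1974, 0.0109×(-6.5157)=-0.0712, 0.0601×(-4.0563)=-0.2438, 0.0656×(-3.9307)=-0.2578.
Sum = -1.8663, so H' = 1.87.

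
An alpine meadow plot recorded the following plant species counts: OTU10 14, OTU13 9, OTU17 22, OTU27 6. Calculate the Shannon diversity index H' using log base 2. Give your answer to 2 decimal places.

Total N = 14+9+22+6 = 51, so the proportions are 0.2745, 0.1765, 0.4314, 0.1176 (working shown to 4 dp, full precision carried).
Each pᵢ log₂ pᵢ term: 0.2745×(-1.8651)=-0.5120, 0.1765×(-2.5025)=-0.4416, 0.4314×(-1.2130)=-0.5233, 0.1176×(-3.0875)=-0.3632.
Sum = -1.8401, so H' = 1.84.

1.84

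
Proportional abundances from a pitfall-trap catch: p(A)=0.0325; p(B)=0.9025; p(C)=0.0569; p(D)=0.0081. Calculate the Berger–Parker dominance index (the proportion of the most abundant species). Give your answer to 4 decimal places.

0.9025

The largest proportion is 0.9025, i.e. d = 0.9025 to 4 decimal places.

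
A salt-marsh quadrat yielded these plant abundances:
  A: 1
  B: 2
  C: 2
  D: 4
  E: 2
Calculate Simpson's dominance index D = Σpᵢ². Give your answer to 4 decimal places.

0.2397

Total N = 1+2+2+4+2 = 11, so the proportions are 0.090909, 0.181818, 0.181818, 0.363636, 0.181818 (working shown to 6 dp, full precision carried).
D = 0.090909² + 0.181818² + 0.181818² + 0.363636² + 0.181818² = 0.008264 + 0.033058 + 0.033058 + 0.132231 + 0.033058 = 0.239669.
To 4 decimal places, D = 0.2397.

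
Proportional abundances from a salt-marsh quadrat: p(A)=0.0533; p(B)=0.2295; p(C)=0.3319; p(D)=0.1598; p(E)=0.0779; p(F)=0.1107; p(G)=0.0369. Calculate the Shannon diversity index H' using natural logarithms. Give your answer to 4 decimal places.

1.7174

Each pᵢ ln pᵢ term (working shown to 6 dp, full precision carried): 0.0533×(-2.931819)=-0.156266, 0.2295×(-1.471852)=-0.337790, 0.3319×(-1.102922)=-0.366060, 0.1598×(-1.833832)=-0.293046, 0.0779×(-2.552329)=-0.198826, 0.1107×(-2.200931)=-0.243643, 0.0369×(-3.299544)=-0.121753.
Sum = -1.717385, so H' = 1.7174.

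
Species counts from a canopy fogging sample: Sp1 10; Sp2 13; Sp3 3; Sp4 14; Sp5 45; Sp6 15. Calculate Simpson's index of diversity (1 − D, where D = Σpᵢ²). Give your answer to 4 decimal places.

Total N = 10+13+3+14+45+15 = 100, so the proportions are 0.1, 0.13, 0.03, 0.14, 0.45, 0.15 (working shown to 6 dp, full precision carried).
D = 0.1² + 0.13² + 0.03² + 0.14² + 0.45² + 0.15² = 0.010000 + 0.016900 + 0.000900 + 0.019600 + 0.202500 + 0.022500 = 0.272400.
So 1 − D = 0.727600, i.e. 0.7276 to 4 decimal places.

0.7276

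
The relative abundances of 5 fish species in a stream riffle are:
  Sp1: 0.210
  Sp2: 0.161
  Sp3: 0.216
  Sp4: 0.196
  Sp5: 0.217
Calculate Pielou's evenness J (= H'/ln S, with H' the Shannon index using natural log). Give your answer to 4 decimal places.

H' = −Σ pᵢ ln pᵢ = −((-0.327736) + (-0.294042) + (-0.331015) + (-0.319410) + (-0.331545)) = 1.603748 (working shown to 6 dp, full precision carried).
With S = 5 species, ln S = 1.609438, so J = 1.603748/1.609438 = 0.996465, i.e. 0.9965 to 4 decimal places.

0.9965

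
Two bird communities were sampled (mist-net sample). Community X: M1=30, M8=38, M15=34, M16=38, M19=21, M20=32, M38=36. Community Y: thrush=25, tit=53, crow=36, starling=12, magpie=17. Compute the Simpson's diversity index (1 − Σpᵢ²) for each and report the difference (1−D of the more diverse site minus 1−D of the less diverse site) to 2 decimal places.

0.11

Community X: N=229, proportions 0.131, 0.1659, 0.1485, 0.1659, 0.0917, 0.1397, 0.1572, giving 1−D = 0.8531 (working shown to 4 dp, full precision carried).
Community Y: N=143, proportions 0.1748, 0.3706, 0.2517, 0.0839, 0.1189, giving 1−D = 0.7475.
Difference = |0.8531 − 0.7475| = 0.1056, i.e. 0.11 to 2 decimal places.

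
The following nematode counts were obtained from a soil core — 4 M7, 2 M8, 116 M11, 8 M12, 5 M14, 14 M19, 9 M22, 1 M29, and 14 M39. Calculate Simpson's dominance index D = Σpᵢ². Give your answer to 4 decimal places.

0.4691

Total N = 4+2+116+8+5+14+9+1+14 = 173, so the proportions are 0.023121, 0.011561, 0.67052, 0.046243, 0.028902, 0.080925, 0.052023, 0.00578, 0.080925 (working shown to 6 dp, full precision carried).
D = 0.023121² + 0.011561² + 0.67052² + 0.046243² + 0.028902² + 0.080925² + 0.052023² + 0.00578² + 0.080925² = 0.000535 + 0.000134 + 0.449597 + 0.002138 + 0.000835 + 0.006549 + 0.002706 + 0.000033 + 0.006549 = 0.469077.
To 4 decimal places, D = 0.4691.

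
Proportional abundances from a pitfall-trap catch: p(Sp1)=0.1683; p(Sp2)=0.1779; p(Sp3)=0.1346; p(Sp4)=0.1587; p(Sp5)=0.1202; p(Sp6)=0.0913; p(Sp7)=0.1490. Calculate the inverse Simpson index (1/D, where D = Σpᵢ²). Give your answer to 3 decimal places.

D = 0.1683² + 0.1779² + 0.1346² + 0.1587² + 0.1202² + 0.0913² + 0.149² = 0.0283249 + 0.0316484 + 0.0181172 + 0.0251857 + 0.0144480 + 0.0083357 + 0.0222010 = 0.1482609 (working shown to 7 dp, full precision carried).
So 1/D = 6.74487, i.e. 6.745 to 3 decimal places.

6.745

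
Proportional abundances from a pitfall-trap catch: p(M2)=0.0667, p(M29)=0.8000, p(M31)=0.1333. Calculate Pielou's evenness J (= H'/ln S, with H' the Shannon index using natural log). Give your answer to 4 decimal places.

0.5714

H' = −Σ pᵢ ln pᵢ = −((-0.180594) + (-0.178515) + (-0.268620)) = 0.627728 (working shown to 6 dp, full precision carried).
With S = 3 species, ln S = 1.098612, so J = 0.627728/1.098612 = 0.571383, i.e. 0.5714 to 4 decimal places.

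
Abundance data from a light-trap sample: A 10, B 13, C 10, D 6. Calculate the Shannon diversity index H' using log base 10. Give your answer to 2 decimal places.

Total N = 10+13+10+6 = 39, so the proportions are 0.2564, 0.3333, 0.2564, 0.1538 (working shown to 4 dp, full precision carried).
Each pᵢ log₁₀ pᵢ term: 0.2564×(-0.5911)=-0.1516, 0.3333×(-0.4771)=-0.1590, 0.2564×(-0.5911)=-0.1516, 0.1538×(-0.8129)=-0.1251.
Sum = -0.5872, so H' = 0.59.

0.59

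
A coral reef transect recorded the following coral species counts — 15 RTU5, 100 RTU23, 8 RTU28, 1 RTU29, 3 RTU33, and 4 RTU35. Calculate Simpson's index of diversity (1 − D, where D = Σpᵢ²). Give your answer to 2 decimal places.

Total N = 15+100+8+1+3+4 = 131, so the proportions are 0.1145, 0.7634, 0.0611, 0.0076, 0.0229, 0.0305 (working shown to 4 dp, full precision carried).
D = 0.1145² + 0.7634² + 0.0611² + 0.0076² + 0.0229² + 0.0305² = 0.0131 + 0.5827 + 0.0037 + 0.0001 + 0.0005 + 0.0009 = 0.6011.
So 1 − D = 0.3989, i.e. 0.40 to 2 decimal places.

0.40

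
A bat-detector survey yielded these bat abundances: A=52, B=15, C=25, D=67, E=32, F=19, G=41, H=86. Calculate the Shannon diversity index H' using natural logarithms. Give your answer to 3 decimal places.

Total N = 52+15+25+67+32+19+41+86 = 337, so the proportions are 0.1543, 0.04451, 0.07418, 0.19881, 0.09496, 0.05638, 0.12166, 0.25519 (working shown to 5 dp, full precision carried).
Each pᵢ ln pᵢ term: 0.1543×(-1.86884)=-0.28837, 0.04451×(-3.11203)=-0.13852, 0.07418×(-2.60121)=-0.19297, 0.19881×(-1.61539)=-0.32116, 0.09496×(-2.35435)=-0.22356, 0.05638×(-2.87564)=-0.16213, 0.12166×(-2.10651)=-0.25628, 0.25519×(-1.36574)=-0.34853.
Sum = -1.93151, so H' = 1.932.

1.932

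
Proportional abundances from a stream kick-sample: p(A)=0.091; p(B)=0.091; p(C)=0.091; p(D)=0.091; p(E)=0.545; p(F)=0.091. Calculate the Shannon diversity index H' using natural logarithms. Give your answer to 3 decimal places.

1.421

Each pᵢ ln pᵢ term (working shown to 5 dp, full precision carried): 0.091×(-2.39690)=-0.21812, 0.091×(-2.39690)=-0.21812, 0.091×(-2.39690)=-0.21812, 0.091×(-2.39690)=-0.21812, 0.545×(-0.60697)=-0.33080, 0.091×(-2.39690)=-0.21812.
Sum = -1.42139, so H' = 1.421.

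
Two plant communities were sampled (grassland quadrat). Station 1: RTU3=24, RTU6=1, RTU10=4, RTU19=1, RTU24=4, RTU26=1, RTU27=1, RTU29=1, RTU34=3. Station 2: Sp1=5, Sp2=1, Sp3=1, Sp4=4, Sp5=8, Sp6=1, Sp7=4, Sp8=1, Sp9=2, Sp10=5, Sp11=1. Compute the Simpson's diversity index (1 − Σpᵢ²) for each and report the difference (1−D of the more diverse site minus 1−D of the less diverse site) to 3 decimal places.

Station 1: N=40, proportions 0.6, 0.025, 0.1, 0.025, 0.1, 0.025, 0.025, 0.025, 0.075, giving 1−D = 0.61125 (working shown to 5 dp, full precision carried).
Station 2: N=33, proportions 0.15152, 0.0303, 0.0303, 0.12121, 0.24242, 0.0303, 0.12121, 0.0303, 0.06061, 0.15152, 0.0303, giving 1−D = 0.85767.
Difference = |0.61125 − 0.85767| = 0.24642, i.e. 0.246 to 3 decimal places.

0.246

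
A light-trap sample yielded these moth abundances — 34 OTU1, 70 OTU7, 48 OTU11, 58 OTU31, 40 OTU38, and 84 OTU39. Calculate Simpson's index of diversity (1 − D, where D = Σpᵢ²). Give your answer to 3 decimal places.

Total N = 34+70+48+58+40+84 = 334, so the proportions are 0.1018, 0.20958, 0.14371, 0.17365, 0.11976, 0.2515 (working shown to 5 dp, full precision carried).
D = 0.1018² + 0.20958² + 0.14371² + 0.17365² + 0.11976² + 0.2515² = 0.01036 + 0.04392 + 0.02065 + 0.03016 + 0.01434 + 0.06325 = 0.18269.
So 1 − D = 0.81731, i.e. 0.817 to 3 decimal places.

0.817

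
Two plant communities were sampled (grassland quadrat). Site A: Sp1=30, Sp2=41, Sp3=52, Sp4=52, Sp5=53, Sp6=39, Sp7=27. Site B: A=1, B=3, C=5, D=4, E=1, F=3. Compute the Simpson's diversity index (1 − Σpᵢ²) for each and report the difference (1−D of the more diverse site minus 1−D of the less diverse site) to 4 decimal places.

0.0601

Site A: N=294, proportions 0.102041, 0.139456, 0.176871, 0.176871, 0.180272, 0.132653, 0.091837, giving 1−D = 0.849044 (working shown to 6 dp, full precision carried).
Site B: N=17, proportions 0.058824, 0.176471, 0.294118, 0.235294, 0.058824, 0.176471, giving 1−D = 0.788927.
Difference = |0.849044 − 0.788927| = 0.060117, i.e. 0.0601 to 4 decimal places.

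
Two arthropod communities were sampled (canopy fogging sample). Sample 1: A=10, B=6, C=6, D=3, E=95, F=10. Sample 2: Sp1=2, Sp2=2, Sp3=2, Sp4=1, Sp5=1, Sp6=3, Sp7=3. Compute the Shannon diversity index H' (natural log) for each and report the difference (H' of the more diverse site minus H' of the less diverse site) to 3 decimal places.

Sample 1: N=130, proportions 0.07692, 0.04615, 0.04615, 0.02308, 0.73077, 0.07692, giving H' = 0.99471 (working shown to 5 dp, full precision carried).
Sample 2: N=14, proportions 0.14286, 0.14286, 0.14286, 0.07143, 0.07143, 0.21429, 0.21429, giving H' = 1.87116.
Difference = |0.99471 − 1.87116| = 0.87645, i.e. 0.876 to 3 decimal places.

0.876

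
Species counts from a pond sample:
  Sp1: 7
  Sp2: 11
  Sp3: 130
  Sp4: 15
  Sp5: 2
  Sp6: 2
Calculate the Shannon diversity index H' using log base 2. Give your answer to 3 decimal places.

1.197

Total N = 7+11+130+15+2+2 = 167, so the proportions are 0.04192, 0.06587, 0.77844, 0.08982, 0.01198, 0.01198 (working shown to 5 dp, full precision carried).
Each pᵢ log₂ pᵢ term: 0.04192×(-4.57635)=-0.19182, 0.06587×(-3.92427)=-0.25849, 0.77844×(-0.36134)=-0.28128, 0.08982×(-3.47681)=-0.31229, 0.01198×(-6.38370)=-0.07645, 0.01198×(-6.38370)=-0.07645.
Sum = -1.19678, so H' = 1.197.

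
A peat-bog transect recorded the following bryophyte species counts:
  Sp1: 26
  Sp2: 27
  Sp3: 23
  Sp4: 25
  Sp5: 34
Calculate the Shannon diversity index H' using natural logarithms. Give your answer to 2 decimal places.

Total N = 26+27+23+25+34 = 135, so the proportions are 0.1926, 0.2, 0.1704, 0.1852, 0.2519 (working shown to 4 dp, full precision carried).
Each pᵢ ln pᵢ term: 0.1926×(-1.6472)=-0.3172, 0.2×(-1.6094)=-0.3219, 0.1704×(-1.7698)=-0.3015, 0.1852×(-1.6864)=-0.3123, 0.2519×(-1.3789)=-0.3473.
Sum = -1.6002, so H' = 1.60.

1.60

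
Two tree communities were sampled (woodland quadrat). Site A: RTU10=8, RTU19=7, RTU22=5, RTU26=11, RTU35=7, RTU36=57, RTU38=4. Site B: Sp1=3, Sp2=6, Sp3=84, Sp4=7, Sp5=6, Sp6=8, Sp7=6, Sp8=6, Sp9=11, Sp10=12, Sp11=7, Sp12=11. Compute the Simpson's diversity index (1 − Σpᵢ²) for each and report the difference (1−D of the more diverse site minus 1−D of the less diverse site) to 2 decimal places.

0.09

Site A: N=99, proportions 0.0808081, 0.0707071, 0.0505051, 0.1111111, 0.0707071, 0.5757576, 0.040404, giving 1−D = 0.6354454 (working shown to 7 dp, full precision carried).
Site B: N=167, proportions 0.0179641, 0.0359281, 0.502994, 0.0419162, 0.0359281, 0.0479042, 0.0359281, 0.0359281, 0.0658683, 0.0718563, 0.0419162, 0.0658683, giving 1−D = 0.7218617.
Difference = |0.6354454 − 0.7218617| = 0.0864163, i.e. 0.09 to 2 decimal places.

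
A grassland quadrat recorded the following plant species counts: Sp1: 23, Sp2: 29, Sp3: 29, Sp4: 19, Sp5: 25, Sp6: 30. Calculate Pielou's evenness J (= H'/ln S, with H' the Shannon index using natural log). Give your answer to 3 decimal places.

0.993

Total N = 23+29+29+19+25+30 = 155, so the proportions are 0.14839, 0.1871, 0.1871, 0.12258, 0.16129, 0.19355 (working shown to 5 dp, full precision carried).
H' = −Σ pᵢ ln pᵢ = −((-0.28311) + (-0.31360) + (-0.31360) + (-0.25730) + (-0.29428) + (-0.31785)) = 1.77974.
With S = 6 species, ln S = 1.79176, so J = 1.77974/1.79176 = 0.99329, i.e. 0.993 to 3 decimal places.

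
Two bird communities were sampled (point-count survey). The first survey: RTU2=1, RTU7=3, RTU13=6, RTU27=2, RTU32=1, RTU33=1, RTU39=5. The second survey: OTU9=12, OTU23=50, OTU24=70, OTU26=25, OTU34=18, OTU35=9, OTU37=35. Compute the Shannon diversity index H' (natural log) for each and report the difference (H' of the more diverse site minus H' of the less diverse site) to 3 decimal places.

0.030

The first survey: N=19, proportions 0.05263, 0.15789, 0.31579, 0.10526, 0.05263, 0.05263, 0.26316, giving H' = 1.70866 (working shown to 5 dp, full precision carried).
The second survey: N=219, proportions 0.05479, 0.22831, 0.31963, 0.11416, 0.08219, 0.0411, 0.15982, giving H' = 1.73827.
Difference = |1.70866 − 1.73827| = 0.02961, i.e. 0.030 to 3 decimal places.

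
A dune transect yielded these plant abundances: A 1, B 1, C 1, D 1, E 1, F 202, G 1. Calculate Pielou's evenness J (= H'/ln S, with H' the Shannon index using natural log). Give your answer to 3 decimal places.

Total N = 1+1+1+1+1+202+1 = 208, so the proportions are 0.00481, 0.00481, 0.00481, 0.00481, 0.00481, 0.97115, 0.00481 (working shown to 5 dp, full precision carried).
H' = −Σ pᵢ ln pᵢ = −((-0.02566) + (-0.02566) + (-0.02566) + (-0.02566) + (-0.02566) + (-0.02843) + (-0.02566)) = 0.18239.
With S = 7 species, ln S = 1.94591, so J = 0.18239/1.94591 = 0.09373, i.e. 0.094 to 3 decimal places.

0.094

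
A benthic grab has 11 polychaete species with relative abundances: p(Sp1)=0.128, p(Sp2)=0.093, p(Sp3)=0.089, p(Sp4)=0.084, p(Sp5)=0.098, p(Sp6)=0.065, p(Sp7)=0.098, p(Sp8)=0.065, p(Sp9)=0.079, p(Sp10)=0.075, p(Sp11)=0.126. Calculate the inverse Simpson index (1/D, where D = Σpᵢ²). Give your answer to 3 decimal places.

10.481

D = 0.128² + 0.093² + 0.089² + 0.084² + 0.098² + 0.065² + 0.098² + 0.065² + 0.079² + 0.075² + 0.126² = 0.01638400 + 0.00864900 + 0.00792100 + 0.00705600 + 0.00960400 + 0.00422500 + 0.00960400 + 0.00422500 + 0.00624100 + 0.00562500 + 0.01587600 = 0.09541000 (working shown to 8 dp, full precision carried).
So 1/D = 10.48108, i.e. 10.481 to 3 decimal places.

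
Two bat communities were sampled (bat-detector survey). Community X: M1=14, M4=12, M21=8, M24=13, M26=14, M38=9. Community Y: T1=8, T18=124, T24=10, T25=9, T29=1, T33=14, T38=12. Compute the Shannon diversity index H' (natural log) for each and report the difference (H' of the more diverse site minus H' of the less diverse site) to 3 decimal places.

0.656

Community X: N=70, proportions 0.2, 0.17143, 0.11429, 0.18571, 0.2, 0.12857, giving H' = 1.77039 (working shown to 5 dp, full precision carried).
Community Y: N=178, proportions 0.04494, 0.69663, 0.05618, 0.05056, 0.00562, 0.07865, 0.06742, giving H' = 1.11483.
Difference = |1.77039 − 1.11483| = 0.65556, i.e. 0.656 to 3 decimal places.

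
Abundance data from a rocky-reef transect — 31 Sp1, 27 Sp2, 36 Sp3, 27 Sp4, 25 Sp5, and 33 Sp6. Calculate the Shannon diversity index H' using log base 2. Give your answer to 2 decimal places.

Total N = 31+27+36+27+25+33 = 179, so the proportions are 0.1732, 0.1508, 0.2011, 0.1508, 0.1397, 0.1844 (working shown to 4 dp, full precision carried).
Each pᵢ log₂ pᵢ term: 0.1732×(-2.5296)=-0.4381, 0.1508×(-2.7289)=-0.4116, 0.2011×(-2.3139)=-0.4654, 0.1508×(-2.7289)=-0.4116, 0.1397×(-2.8400)=-0.3966, 0.1844×(-2.4394)=-0.4497.
Sum = -2.5731, so H' = 2.57.

2.57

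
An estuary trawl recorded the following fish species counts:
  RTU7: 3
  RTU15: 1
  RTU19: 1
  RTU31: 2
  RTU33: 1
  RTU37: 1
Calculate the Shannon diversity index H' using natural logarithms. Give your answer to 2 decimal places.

Total N = 3+1+1+2+1+1 = 9, so the proportions are 0.3333, 0.1111, 0.1111, 0.2222, 0.1111, 0.1111 (working shown to 4 dp, full precision carried).
Each pᵢ ln pᵢ term: 0.3333×(-1.0986)=-0.3662, 0.1111×(-2.1972)=-0.2441, 0.1111×(-2.1972)=-0.2441, 0.2222×(-1.5041)=-0.3342, 0.1111×(-2.1972)=-0.2441, 0.1111×(-2.1972)=-0.2441.
Sum = -1.6770, so H' = 1.68.

1.68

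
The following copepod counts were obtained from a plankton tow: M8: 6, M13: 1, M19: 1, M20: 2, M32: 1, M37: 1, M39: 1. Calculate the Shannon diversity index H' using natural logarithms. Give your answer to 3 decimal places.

Total N = 6+1+1+2+1+1+1 = 13, so the proportions are 0.46154, 0.07692, 0.07692, 0.15385, 0.07692, 0.07692, 0.07692 (working shown to 5 dp, full precision carried).
Each pᵢ ln pᵢ term: 0.46154×(-0.77319)=-0.35686, 0.07692×(-2.56495)=-0.19730, 0.07692×(-2.56495)=-0.19730, 0.15385×(-1.87180)=-0.28797, 0.07692×(-2.56495)=-0.19730, 0.07692×(-2.56495)=-0.19730, 0.07692×(-2.56495)=-0.19730.
Sum = -1.63135, so H' = 1.631.

1.631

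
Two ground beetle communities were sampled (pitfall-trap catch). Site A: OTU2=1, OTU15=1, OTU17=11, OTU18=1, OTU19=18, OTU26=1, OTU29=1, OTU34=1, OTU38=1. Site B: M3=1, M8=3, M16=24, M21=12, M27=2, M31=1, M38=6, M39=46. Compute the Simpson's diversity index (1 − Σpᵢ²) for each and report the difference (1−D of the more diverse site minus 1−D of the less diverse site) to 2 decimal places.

0.03

Site A: N=36, proportions 0.0278, 0.0278, 0.3056, 0.0278, 0.5, 0.0278, 0.0278, 0.0278, 0.0278, giving 1−D = 0.6512 (working shown to 4 dp, full precision carried).
Site B: N=95, proportions 0.0105, 0.0316, 0.2526, 0.1263, 0.0211, 0.0105, 0.0632, 0.4842, giving 1−D = 0.6801.
Difference = |0.6512 − 0.6801| = 0.0289, i.e. 0.03 to 2 decimal places.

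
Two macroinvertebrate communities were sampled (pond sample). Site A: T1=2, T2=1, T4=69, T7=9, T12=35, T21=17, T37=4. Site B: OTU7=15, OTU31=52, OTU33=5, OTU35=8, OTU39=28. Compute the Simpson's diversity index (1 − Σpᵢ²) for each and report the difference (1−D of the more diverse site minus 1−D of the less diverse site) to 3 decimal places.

Site A: N=137, proportions 0.0146, 0.0073, 0.50365, 0.06569, 0.25547, 0.12409, 0.0292, giving 1−D = 0.66024 (working shown to 5 dp, full precision carried).
Site B: N=108, proportions 0.13889, 0.48148, 0.0463, 0.07407, 0.25926, giving 1−D = 0.67404.
Difference = |0.66024 − 0.67404| = 0.01380, i.e. 0.014 to 3 decimal places.

0.014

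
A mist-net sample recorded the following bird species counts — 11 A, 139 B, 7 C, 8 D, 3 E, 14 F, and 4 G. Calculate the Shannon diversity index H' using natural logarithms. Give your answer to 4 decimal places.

0.9875

Total N = 11+139+7+8+3+14+4 = 186, so the proportions are 0.05914, 0.747312, 0.037634, 0.043011, 0.016129, 0.075269, 0.021505 (working shown to 6 dp, full precision carried).
Each pᵢ ln pᵢ term: 0.05914×(-2.827851)=-0.167239, 0.747312×(-0.291273)=-0.217672, 0.037634×(-3.279837)=-0.123435, 0.043011×(-3.146305)=-0.135325, 0.016129×(-4.127134)=-0.066567, 0.075269×(-2.586689)=-0.194697, 0.021505×(-3.839452)=-0.082569.
Sum = -0.987502, so H' = 0.9875.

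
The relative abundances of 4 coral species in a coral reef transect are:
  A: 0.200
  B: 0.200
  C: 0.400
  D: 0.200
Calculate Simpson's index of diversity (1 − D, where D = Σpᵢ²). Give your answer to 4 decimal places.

0.7200

D = 0.2² + 0.2² + 0.4² + 0.2² = 0.040000 + 0.040000 + 0.160000 + 0.040000 = 0.280000 (working shown to 6 dp, full precision carried).
So 1 − D = 0.720000, i.e. 0.7200 to 4 decimal places.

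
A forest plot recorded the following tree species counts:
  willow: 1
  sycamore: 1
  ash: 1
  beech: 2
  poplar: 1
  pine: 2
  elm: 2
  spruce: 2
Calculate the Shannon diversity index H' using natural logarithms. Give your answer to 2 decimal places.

2.02

Total N = 1+1+1+2+1+2+2+2 = 12, so the proportions are 0.0833, 0.0833, 0.0833, 0.1667, 0.0833, 0.1667, 0.1667, 0.1667 (working shown to 4 dp, full precision carried).
Each pᵢ ln pᵢ term: 0.0833×(-2.4849)=-0.2071, 0.0833×(-2.4849)=-0.2071, 0.0833×(-2.4849)=-0.2071, 0.1667×(-1.7918)=-0.2986, 0.0833×(-2.4849)=-0.2071, 0.1667×(-1.7918)=-0.2986, 0.1667×(-1.7918)=-0.2986, 0.1667×(-1.7918)=-0.2986.
Sum = -2.0228, so H' = 2.02.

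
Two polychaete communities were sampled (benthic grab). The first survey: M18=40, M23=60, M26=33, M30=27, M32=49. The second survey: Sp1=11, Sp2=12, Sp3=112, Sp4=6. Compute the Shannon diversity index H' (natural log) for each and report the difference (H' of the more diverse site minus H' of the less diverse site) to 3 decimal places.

The first survey: N=209, proportions 0.191388, 0.287081, 0.157895, 0.129187, 0.23445, giving H' = 1.570624 (working shown to 6 dp, full precision carried).
The second survey: N=141, proportions 0.078014, 0.085106, 0.794326, 0.042553, giving H' = 0.725936.
Difference = |1.570624 − 0.725936| = 0.844688, i.e. 0.845 to 3 decimal places.

0.845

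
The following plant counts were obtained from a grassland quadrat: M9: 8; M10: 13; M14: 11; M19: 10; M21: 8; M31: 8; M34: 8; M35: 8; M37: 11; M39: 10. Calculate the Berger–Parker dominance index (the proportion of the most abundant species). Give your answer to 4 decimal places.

0.1368

Total N = 8+13+11+10+8+8+8+8+11+10 = 95, so the proportions are 0.084211, 0.136842, 0.115789, 0.105263, 0.084211, 0.084211, 0.084211, 0.084211, 0.115789, 0.105263 (working shown to 6 dp, full precision carried).
The largest proportion is 0.136842, i.e. d = 0.1368 to 4 decimal places.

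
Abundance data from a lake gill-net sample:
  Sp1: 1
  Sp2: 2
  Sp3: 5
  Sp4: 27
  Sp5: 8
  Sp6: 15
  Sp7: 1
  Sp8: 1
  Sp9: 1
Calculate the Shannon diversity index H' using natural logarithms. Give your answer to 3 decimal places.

Total N = 1+2+5+27+8+15+1+1+1 = 61, so the proportions are 0.01639, 0.03279, 0.08197, 0.44262, 0.13115, 0.2459, 0.01639, 0.01639, 0.01639 (working shown to 5 dp, full precision carried).
Each pᵢ ln pᵢ term: 0.01639×(-4.11087)=-0.06739, 0.03279×(-3.41773)=-0.11206, 0.08197×(-2.50144)=-0.20504, 0.44262×(-0.81504)=-0.36075, 0.13115×(-2.03143)=-0.26642, 0.2459×(-1.40282)=-0.34496, 0.01639×(-4.11087)=-0.06739, 0.01639×(-4.11087)=-0.06739, 0.01639×(-4.11087)=-0.06739.
Sum = -1.55879, so H' = 1.559.

1.559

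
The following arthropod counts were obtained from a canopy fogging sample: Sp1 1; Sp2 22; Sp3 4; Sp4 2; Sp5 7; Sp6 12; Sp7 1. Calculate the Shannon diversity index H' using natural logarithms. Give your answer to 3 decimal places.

Total N = 1+22+4+2+7+12+1 = 49, so the proportions are 0.02041, 0.44898, 0.08163, 0.04082, 0.14286, 0.2449, 0.02041 (working shown to 5 dp, full precision carried).
Each pᵢ ln pᵢ term: 0.02041×(-3.89182)=-0.07942, 0.44898×(-0.80078)=-0.35953, 0.08163×(-2.50553)=-0.20453, 0.04082×(-3.19867)=-0.13056, 0.14286×(-1.94591)=-0.27799, 0.2449×(-1.40691)=-0.34455, 0.02041×(-3.89182)=-0.07942.
Sum = -1.47601, so H' = 1.476.

1.476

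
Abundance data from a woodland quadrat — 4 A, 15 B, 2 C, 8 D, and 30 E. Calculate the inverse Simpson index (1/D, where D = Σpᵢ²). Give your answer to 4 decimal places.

Total N = 4+15+2+8+30 = 59, so the proportions are 0.0677966, 0.2542373, 0.0338983, 0.1355932, 0.5084746 (working shown to 7 dp, full precision carried).
D = 0.0677966² + 0.2542373² + 0.0338983² + 0.1355932² + 0.5084746² = 0.0045964 + 0.0646366 + 0.0011491 + 0.0183855 + 0.2585464 = 0.3473140.
So 1/D = 2.879239, i.e. 2.8792 to 4 decimal places.

2.8792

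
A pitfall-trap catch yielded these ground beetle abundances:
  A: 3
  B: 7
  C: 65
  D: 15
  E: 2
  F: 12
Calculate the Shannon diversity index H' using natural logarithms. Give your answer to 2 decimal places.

Total N = 3+7+65+15+2+12 = 104, so the proportions are 0.0288, 0.0673, 0.625, 0.1442, 0.0192, 0.1154 (working shown to 4 dp, full precision carried).
Each pᵢ ln pᵢ term: 0.0288×(-3.5458)=-0.1023, 0.0673×(-2.6985)=-0.1816, 0.625×(-0.4700)=-0.2938, 0.1442×(-1.9363)=-0.2793, 0.0192×(-3.9512)=-0.0760, 0.1154×(-2.1595)=-0.2492.
Sum = -1.1821, so H' = 1.18.

1.18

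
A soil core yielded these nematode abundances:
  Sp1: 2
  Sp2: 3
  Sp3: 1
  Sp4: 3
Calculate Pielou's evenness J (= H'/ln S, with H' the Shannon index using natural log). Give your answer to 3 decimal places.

0.946

Total N = 2+3+1+3 = 9, so the proportions are 0.22222, 0.33333, 0.11111, 0.33333 (working shown to 5 dp, full precision carried).
H' = −Σ pᵢ ln pᵢ = −((-0.33424) + (-0.36620) + (-0.24414) + (-0.36620)) = 1.31078.
With S = 4 species, ln S = 1.38629, so J = 1.31078/1.38629 = 0.94553, i.e. 0.946 to 3 decimal places.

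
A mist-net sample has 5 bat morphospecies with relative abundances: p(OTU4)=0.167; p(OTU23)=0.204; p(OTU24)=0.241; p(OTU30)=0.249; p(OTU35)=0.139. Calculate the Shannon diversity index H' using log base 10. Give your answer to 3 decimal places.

0.689

Each pᵢ log₁₀ pᵢ term (working shown to 5 dp, full precision carried): 0.167×(-0.77728)=-0.12981, 0.204×(-0.69037)=-0.14084, 0.241×(-0.61798)=-0.14893, 0.249×(-0.60380)=-0.15035, 0.139×(-0.85699)=-0.11912.
Sum = -0.68904, so H' = 0.689.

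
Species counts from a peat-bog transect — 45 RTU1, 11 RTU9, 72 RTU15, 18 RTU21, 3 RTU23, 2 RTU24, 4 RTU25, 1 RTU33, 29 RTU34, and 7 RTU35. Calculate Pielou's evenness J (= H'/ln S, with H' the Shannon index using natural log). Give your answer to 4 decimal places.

0.7472

Total N = 45+11+72+18+3+2+4+1+29+7 = 192, so the proportions are 0.234375, 0.057292, 0.375, 0.09375, 0.015625, 0.010417, 0.020833, 0.005208, 0.151042, 0.036458 (working shown to 6 dp, full precision carried).
H' = −Σ pᵢ ln pᵢ = −((-0.340039) + (-0.163831) + (-0.367811) + (-0.221918) + (-0.064983) + (-0.047545) + (-0.080650) + (-0.027383) + (-0.285499) + (-0.120735)) = 1.720393.
With S = 10 species, ln S = 2.302585, so J = 1.720393/2.302585 = 0.747157, i.e. 0.7472 to 4 decimal places.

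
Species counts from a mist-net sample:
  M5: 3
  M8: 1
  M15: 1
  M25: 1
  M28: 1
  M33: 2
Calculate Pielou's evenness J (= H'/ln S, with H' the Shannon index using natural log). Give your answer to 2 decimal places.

Total N = 3+1+1+1+1+2 = 9, so the proportions are 0.3333, 0.1111, 0.1111, 0.1111, 0.1111, 0.2222 (working shown to 4 dp, full precision carried).
H' = −Σ pᵢ ln pᵢ = −((-0.3662) + (-0.2441) + (-0.2441) + (-0.2441) + (-0.2441) + (-0.3342)) = 1.6770.
With S = 6 species, ln S = 1.7918, so J = 1.6770/1.7918 = 0.9359, i.e. 0.94 to 2 decimal places.

0.94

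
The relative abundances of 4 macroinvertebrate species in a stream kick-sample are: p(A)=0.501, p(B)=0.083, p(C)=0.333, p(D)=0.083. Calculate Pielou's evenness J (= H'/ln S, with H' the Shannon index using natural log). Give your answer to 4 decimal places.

0.8119

H' = −Σ pᵢ ln pᵢ = −((-0.346266) + (-0.206580) + (-0.366171) + (-0.206580)) = 1.125597 (working shown to 6 dp, full precision carried).
With S = 4 species, ln S = 1.386294, so J = 1.125597/1.386294 = 0.811946, i.e. 0.8119 to 4 decimal places.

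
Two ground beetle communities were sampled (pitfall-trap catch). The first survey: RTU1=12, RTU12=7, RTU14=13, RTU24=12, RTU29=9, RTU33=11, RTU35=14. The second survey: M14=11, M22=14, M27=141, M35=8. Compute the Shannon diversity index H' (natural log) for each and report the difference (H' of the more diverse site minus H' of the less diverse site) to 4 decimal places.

1.2353

The first survey: N=78, proportions 0.153846, 0.089744, 0.166667, 0.153846, 0.115385, 0.141026, 0.179487, giving H' = 1.924630 (working shown to 6 dp, full precision carried).
The second survey: N=174, proportions 0.063218, 0.08046, 0.810345, 0.045977, giving H' = 0.689318.
Difference = |1.924630 − 0.689318| = 1.235312, i.e. 1.2353 to 4 decimal places.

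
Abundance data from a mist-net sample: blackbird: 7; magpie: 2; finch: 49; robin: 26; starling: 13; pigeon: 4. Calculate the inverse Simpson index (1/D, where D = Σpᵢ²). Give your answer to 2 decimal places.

3.08

Total N = 7+2+49+26+13+4 = 101, so the proportions are 0.06931, 0.0198, 0.48515, 0.25743, 0.12871, 0.0396 (working shown to 5 dp, full precision carried).
D = 0.06931² + 0.0198² + 0.48515² + 0.25743² + 0.12871² + 0.0396² = 0.00480 + 0.00039 + 0.23537 + 0.06627 + 0.01657 + 0.00157 = 0.32497.
So 1/D = 3.0772, i.e. 3.08 to 2 decimal places.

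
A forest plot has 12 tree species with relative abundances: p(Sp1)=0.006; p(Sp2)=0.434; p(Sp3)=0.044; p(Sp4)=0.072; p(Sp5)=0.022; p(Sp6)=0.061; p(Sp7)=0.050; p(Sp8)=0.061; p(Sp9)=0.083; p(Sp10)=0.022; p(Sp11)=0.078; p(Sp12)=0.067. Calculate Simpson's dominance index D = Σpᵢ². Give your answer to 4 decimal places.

D = 0.006² + 0.434² + 0.044² + 0.072² + 0.022² + 0.061² + 0.05² + 0.061² + 0.083² + 0.022² + 0.078² + 0.067² = 0.000036 + 0.188356 + 0.001936 + 0.005184 + 0.000484 + 0.003721 + 0.002500 + 0.003721 + 0.006889 + 0.000484 + 0.006084 + 0.004489 = 0.223884 (working shown to 6 dp, full precision carried).
To 4 decimal places, D = 0.2239.

0.2239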